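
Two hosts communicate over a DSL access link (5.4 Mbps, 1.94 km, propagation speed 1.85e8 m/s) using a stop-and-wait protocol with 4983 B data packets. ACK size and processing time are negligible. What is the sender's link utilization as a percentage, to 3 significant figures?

99.7 %

t_tx = L/R = 39864/5400000 = 0.00738222 s.
t_prop = 1940/185000000 = 1.04865e-05 s; RTT = 2.0973e-05 s.
Cycle = t_tx + RTT = 0.0074032 s.
Utilization = t_tx / cycle = 0.00738222/0.0074032 = 99.7 %.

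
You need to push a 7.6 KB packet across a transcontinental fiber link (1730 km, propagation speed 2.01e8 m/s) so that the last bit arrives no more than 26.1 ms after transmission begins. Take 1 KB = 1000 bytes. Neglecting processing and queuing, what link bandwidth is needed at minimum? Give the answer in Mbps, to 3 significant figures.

3.48 Mbps

L = 60800 bits.
Propagation delay = 1730000 / 2.01e+08 = 8.60697 ms.
Transmission budget = 26.1 − 8.60697 = 17.493 ms.
R ≥ L / t_tx = 60800 bits / 0.017493 s = 3.48 Mbps.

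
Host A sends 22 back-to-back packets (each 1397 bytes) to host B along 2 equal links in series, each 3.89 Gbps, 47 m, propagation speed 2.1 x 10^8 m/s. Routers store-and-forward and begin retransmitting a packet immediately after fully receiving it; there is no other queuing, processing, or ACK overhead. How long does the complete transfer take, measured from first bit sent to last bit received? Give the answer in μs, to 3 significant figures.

66.5 μs

Per-hop transmission t_tx = L/R = 11176/3890000000 = 2.87301 μs.
Per-hop propagation t_prop = 47/210000000 = 0.22381 μs.
Pipeline fill: first packet needs 2·t_tx to clear all hops; remaining 21 packets each add one t_tx.
Total = (2+22-1)·t_tx + 2·t_prop = 23·2.87301 + 2·0.22381 = 66.5 μs.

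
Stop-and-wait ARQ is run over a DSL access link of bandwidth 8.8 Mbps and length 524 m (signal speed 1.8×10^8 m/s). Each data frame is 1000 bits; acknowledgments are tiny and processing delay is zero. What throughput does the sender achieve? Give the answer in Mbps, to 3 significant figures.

t_tx = L/R = 1000/8800000 = 0.000113636 s.
t_prop = 524/180000000 = 2.91111e-06 s; RTT = 5.82222e-06 s.
Cycle = t_tx + RTT = 0.000119459 s.
Throughput = L / cycle = 1000 / 0.000119459 = 8.37 Mbps.

8.37 Mbps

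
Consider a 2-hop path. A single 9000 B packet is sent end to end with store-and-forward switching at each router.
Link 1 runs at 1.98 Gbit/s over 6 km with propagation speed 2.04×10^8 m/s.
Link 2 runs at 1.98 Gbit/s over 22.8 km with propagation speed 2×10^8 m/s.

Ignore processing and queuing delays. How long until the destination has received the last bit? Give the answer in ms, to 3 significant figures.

L = 9000 × 8 = 72000 bits.
Transmission delay per hop = L/R = 72000/1980000000 = 0.0363636 ms; 2 hops → 0.0727273 ms.
Propagation delays (d/s per hop): 0.0294118, 0.114 ms; sum = 0.143412 ms.
End-to-end = 0.216 ms.

0.216 ms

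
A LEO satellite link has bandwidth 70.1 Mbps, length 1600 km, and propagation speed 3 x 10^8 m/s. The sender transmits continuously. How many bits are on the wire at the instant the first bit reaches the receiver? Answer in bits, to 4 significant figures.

373900 bits

Propagation delay = 1600000 / 300000000 = 0.00533333 s.
BDP = R × t_prop = 70100000 × 0.00533333 = 373867 bits.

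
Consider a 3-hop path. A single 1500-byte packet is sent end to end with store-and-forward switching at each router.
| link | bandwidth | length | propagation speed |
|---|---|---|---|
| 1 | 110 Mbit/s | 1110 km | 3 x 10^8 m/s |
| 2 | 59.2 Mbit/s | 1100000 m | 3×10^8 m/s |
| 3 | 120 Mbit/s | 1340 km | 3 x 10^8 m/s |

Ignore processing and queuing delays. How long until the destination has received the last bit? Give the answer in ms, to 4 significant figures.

12.25 ms

L = 1500 × 8 = 12000 bits.
Transmission delays (L/R per hop): 0.109091, 0.202703, 0.1 ms; sum = 0.411794 ms.
Propagation delays (d/s per hop): 3.7, 3.66667, 4.46667 ms; sum = 11.8333 ms.
End-to-end = 12.25 ms.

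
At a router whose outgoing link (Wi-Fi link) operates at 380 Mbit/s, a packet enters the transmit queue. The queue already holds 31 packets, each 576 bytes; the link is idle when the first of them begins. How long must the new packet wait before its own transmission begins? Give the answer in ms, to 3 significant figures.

0.376 ms

Each queued packet: L/R = 4608/380000000 = 0.0121263 ms.
31 queued → 0.375916 ms.
Queuing delay = 0.376 ms.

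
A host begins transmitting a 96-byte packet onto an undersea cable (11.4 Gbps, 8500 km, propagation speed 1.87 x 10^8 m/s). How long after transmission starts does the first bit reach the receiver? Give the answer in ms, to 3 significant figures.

First bit experiences only propagation delay: d/s = 8500000/187000000 = 45.5 ms.

45.5 ms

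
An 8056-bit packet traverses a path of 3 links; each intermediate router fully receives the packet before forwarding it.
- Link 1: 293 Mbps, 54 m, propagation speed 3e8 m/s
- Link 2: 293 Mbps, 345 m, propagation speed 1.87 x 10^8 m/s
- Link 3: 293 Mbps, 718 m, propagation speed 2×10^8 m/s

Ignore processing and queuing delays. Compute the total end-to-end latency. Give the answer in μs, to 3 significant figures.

Transmission delay per hop = L/R = 8056/293000000 = 27.4949 μs; 3 hops → 82.4846 μs.
Propagation delays (d/s per hop): 0.18, 1.84492, 3.59 μs; sum = 5.61492 μs.
End-to-end = 88.1 μs.

88.1 μs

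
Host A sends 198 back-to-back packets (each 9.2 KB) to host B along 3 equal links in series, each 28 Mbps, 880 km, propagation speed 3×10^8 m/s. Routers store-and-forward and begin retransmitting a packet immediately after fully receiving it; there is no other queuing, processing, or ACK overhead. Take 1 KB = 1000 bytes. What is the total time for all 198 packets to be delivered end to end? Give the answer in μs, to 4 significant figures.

Per-hop transmission t_tx = L/R = 73600/28000000 = 2628.57 μs.
Per-hop propagation t_prop = 880000/300000000 = 2933.33 μs.
Pipeline fill: first packet needs 3·t_tx to clear all hops; remaining 197 packets each add one t_tx.
Total = (3+198-1)·t_tx + 3·t_prop = 200·2628.57 + 3·2933.33 = 534500 μs.

534500 μs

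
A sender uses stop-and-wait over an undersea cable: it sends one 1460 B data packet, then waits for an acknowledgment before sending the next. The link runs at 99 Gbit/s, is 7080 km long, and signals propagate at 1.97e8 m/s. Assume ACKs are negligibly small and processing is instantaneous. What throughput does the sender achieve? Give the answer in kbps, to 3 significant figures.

162 kbps

t_tx = L/R = 11680/99000000000 = 1.1798e-07 s.
t_prop = 7080000/197000000 = 0.0359391 s; RTT = 0.0718782 s.
Cycle = t_tx + RTT = 0.0718783 s.
Throughput = L / cycle = 11680 / 0.0718783 = 162 kbps.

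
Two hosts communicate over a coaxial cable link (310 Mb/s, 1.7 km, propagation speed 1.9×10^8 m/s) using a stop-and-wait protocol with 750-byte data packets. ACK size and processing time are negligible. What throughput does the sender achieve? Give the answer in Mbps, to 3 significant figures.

t_tx = L/R = 6000/310000000 = 1.93548e-05 s.
t_prop = 1700/190000000 = 8.94737e-06 s; RTT = 1.78947e-05 s.
Cycle = t_tx + RTT = 3.72496e-05 s.
Throughput = L / cycle = 6000 / 3.72496e-05 = 161 Mbps.

161 Mbps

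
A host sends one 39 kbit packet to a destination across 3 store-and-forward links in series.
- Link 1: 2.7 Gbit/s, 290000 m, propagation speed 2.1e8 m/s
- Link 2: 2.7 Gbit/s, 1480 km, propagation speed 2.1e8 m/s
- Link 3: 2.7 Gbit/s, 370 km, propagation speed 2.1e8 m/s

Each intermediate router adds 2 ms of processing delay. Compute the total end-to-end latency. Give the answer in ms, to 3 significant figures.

14.2 ms

L = 39000 bits.
Transmission delay per hop = L/R = 39000/2700000000 = 0.0144444 ms; 3 hops → 0.0433333 ms.
Propagation delays (d/s per hop): 1.38095, 7.04762, 1.7619 ms; sum = 10.1905 ms.
Processing at 2 router(s): 2 × 2 ms = 4 ms.
End-to-end = 14.2 ms.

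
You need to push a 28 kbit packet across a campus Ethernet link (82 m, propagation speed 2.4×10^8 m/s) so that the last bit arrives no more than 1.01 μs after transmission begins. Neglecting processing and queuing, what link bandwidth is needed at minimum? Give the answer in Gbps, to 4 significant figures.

41.90 Gbps

Propagation delay = 82 / 240000000 = 0.341667 μs.
Transmission budget = 1.01 − 0.341667 = 0.668333 μs.
R ≥ L / t_tx = 28000 bits / 6.68333e-07 s = 41.90 Gbps.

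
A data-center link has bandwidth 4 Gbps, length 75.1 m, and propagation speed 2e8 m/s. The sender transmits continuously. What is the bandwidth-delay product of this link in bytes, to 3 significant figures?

188 bytes

Propagation delay = 75.1 / 200000000 = 3.755e-07 s.
BDP = R × t_prop = 4000000000 × 3.755e-07 = 1502 bits.
In bytes: 1502/8 = 188 bytes.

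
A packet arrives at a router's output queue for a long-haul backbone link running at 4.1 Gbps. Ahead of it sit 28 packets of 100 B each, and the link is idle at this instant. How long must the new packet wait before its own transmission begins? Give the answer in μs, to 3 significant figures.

5.46 μs

Each queued packet: L/R = 800/4.1e+09 = 0.195122 μs.
28 queued → 5.46341 μs.
Queuing delay = 5.46 μs.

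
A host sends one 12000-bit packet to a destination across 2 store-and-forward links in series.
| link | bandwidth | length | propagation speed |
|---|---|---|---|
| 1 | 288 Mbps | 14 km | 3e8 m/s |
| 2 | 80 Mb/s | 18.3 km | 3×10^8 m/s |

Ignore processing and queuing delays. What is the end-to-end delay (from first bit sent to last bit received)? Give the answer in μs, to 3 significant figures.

299 μs

Transmission delays (L/R per hop): 41.6667, 150 μs; sum = 191.667 μs.
Propagation delays (d/s per hop): 46.6667, 61 μs; sum = 107.667 μs.
End-to-end = 299 μs.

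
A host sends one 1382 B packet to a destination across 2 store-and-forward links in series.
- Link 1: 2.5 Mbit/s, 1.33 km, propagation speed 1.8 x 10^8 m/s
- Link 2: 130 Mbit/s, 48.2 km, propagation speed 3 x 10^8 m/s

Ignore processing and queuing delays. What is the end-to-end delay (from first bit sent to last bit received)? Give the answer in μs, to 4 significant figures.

L = 1382 × 8 = 11056 bits.
Transmission delays (L/R per hop): 4422.4, 85.0462 μs; sum = 4507.45 μs.
Propagation delays (d/s per hop): 7.38889, 160.667 μs; sum = 168.056 μs.
End-to-end = 4676 μs.

4676 μs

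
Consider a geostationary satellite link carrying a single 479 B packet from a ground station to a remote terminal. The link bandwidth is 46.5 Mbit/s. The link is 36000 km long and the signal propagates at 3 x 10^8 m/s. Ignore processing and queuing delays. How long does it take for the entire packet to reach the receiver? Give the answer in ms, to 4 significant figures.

L = 479 × 8 = 3832 bits.
Transmission delay = L/R = 3832 / 46500000 = 0.0824086 ms.
Propagation delay = d/s = 36000000 m / 300000000 m/s = 120 ms.
Total = 120.1 ms.

120.1 ms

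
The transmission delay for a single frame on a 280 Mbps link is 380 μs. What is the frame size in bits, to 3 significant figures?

L = R × t_tx = 280000000 b/s × 0.00038 s = 106400 bits.

106000 bits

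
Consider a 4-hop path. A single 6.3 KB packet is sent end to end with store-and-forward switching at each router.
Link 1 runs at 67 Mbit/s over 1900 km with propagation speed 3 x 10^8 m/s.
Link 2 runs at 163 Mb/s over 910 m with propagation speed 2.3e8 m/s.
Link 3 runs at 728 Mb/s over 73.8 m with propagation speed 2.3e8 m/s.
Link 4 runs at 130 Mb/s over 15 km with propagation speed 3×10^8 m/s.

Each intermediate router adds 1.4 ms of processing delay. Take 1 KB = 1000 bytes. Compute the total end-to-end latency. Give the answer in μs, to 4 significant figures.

L = 50400 bits.
Transmission delays (L/R per hop): 752.239, 309.202, 69.2308, 387.692 μs; sum = 1518.36 μs.
Propagation delays (d/s per hop): 6333.33, 3.95652, 0.32087, 50 μs; sum = 6387.61 μs.
Processing at 3 router(s): 3 × 1.4 ms = 4200 μs.
End-to-end = 12110 μs.

12110 μs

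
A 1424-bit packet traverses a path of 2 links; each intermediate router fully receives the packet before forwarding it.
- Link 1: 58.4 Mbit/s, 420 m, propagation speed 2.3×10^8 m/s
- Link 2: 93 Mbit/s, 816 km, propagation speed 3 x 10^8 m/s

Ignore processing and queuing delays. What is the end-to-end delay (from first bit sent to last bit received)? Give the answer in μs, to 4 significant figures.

Transmission delays (L/R per hop): 24.3836, 15.3118 μs; sum = 39.6954 μs.
Propagation delays (d/s per hop): 1.82609, 2720 μs; sum = 2721.83 μs.
End-to-end = 2762 μs.

2762 μs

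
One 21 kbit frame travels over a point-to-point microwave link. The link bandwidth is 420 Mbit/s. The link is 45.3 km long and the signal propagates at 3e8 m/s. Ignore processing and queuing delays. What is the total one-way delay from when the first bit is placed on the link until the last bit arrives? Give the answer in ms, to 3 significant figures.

0.201 ms

L = 21000 bits.
Transmission delay = L/R = 21000 / 420000000 = 0.05 ms.
Propagation delay = d/s = 45300 m / 300000000 m/s = 0.151 ms.
Total = 0.201 ms.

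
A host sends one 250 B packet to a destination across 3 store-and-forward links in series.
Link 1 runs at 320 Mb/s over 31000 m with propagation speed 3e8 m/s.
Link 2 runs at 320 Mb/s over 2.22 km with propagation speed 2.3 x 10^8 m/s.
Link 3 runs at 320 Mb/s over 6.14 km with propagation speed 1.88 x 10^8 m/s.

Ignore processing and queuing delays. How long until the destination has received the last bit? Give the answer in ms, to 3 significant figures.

L = 250 × 8 = 2000 bits.
Transmission delay per hop = L/R = 2000/320000000 = 0.00625 ms; 3 hops → 0.01875 ms.
Propagation delays (d/s per hop): 0.103333, 0.00965217, 0.0326596 ms; sum = 0.145645 ms.
End-to-end = 0.164 ms.

0.164 ms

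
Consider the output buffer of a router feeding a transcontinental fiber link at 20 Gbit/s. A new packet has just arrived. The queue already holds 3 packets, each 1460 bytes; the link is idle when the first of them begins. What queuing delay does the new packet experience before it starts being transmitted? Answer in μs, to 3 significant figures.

Each queued packet: L/R = 11680/20000000000 = 0.584 μs.
3 queued → 1.752 μs.
Queuing delay = 1.75 μs.

1.75 μs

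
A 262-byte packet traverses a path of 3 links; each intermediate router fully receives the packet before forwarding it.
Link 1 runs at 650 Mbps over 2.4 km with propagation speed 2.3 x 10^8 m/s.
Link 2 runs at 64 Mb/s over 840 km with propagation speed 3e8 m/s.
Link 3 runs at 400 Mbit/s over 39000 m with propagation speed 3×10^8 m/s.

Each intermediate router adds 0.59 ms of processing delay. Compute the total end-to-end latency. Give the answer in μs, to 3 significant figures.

L = 262 × 8 = 2096 bits.
Transmission delays (L/R per hop): 3.22462, 32.75, 5.24 μs; sum = 41.2146 μs.
Propagation delays (d/s per hop): 10.4348, 2800, 130 μs; sum = 2940.43 μs.
Processing at 2 router(s): 2 × 0.59 ms = 1180 μs.
End-to-end = 4160 μs.

4160 μs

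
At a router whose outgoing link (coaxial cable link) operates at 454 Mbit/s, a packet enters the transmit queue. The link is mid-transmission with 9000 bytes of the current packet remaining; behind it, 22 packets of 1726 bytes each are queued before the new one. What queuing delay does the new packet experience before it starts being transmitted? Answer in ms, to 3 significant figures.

Each queued packet: L/R = 13808/454000000 = 0.0304141 ms.
22 queued → 0.66911 ms.
Plus remaining 72000 bits of current packet: 0.15859 ms.
Queuing delay = 0.828 ms.

0.828 ms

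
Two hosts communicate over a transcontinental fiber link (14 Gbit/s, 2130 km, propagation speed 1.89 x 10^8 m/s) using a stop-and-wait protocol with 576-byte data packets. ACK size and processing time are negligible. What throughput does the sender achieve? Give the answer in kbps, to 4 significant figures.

t_tx = L/R = 4608/14000000000 = 3.29143e-07 s.
t_prop = 2130000/189000000 = 0.0112698 s; RTT = 0.0225397 s.
Cycle = t_tx + RTT = 0.02254 s.
Throughput = L / cycle = 4608 / 0.02254 = 204.4 kbps.

204.4 kbps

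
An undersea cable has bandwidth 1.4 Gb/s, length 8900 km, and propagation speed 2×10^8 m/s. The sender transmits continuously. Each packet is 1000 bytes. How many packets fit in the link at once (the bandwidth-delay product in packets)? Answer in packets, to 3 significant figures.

Propagation delay = 8900000 / 200000000 = 0.0445 s.
BDP = R × t_prop = 1400000000 × 0.0445 = 62300000 bits.
In packets of 8000 bits: 7790 packets.

7790 packets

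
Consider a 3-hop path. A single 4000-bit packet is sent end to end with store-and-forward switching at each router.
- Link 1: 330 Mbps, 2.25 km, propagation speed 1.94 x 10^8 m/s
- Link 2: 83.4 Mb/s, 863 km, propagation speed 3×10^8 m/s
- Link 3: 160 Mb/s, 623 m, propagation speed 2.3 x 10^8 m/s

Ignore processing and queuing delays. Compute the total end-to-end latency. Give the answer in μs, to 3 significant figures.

2980 μs

Transmission delays (L/R per hop): 12.1212, 47.9616, 25 μs; sum = 85.0828 μs.
Propagation delays (d/s per hop): 11.5979, 2876.67, 2.7087 μs; sum = 2890.97 μs.
End-to-end = 2980 μs.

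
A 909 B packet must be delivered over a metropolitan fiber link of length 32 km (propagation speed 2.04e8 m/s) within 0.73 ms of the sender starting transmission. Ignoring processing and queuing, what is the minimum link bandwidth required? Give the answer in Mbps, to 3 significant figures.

12.7 Mbps

L = 7272 bits.
Propagation delay = 32000 / 204000000 = 0.156863 ms.
Transmission budget = 0.73 − 0.156863 = 0.573137 ms.
R ≥ L / t_tx = 7272 bits / 0.000573137 s = 12.7 Mbps.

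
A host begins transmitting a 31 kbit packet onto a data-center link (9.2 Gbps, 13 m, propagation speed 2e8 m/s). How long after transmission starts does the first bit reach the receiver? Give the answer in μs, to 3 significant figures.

0.0650 μs

First bit experiences only propagation delay: d/s = 13/200000000 = 0.0650 μs.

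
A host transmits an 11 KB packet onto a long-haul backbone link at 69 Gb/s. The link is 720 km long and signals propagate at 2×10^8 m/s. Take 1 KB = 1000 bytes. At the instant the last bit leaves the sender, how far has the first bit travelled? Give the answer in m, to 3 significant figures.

t_tx = L/R = 88000/69000000000 = 1.27536e-06 s.
Distance = s × t_tx = 200000000 × 1.27536e-06 = 255 m.

255 m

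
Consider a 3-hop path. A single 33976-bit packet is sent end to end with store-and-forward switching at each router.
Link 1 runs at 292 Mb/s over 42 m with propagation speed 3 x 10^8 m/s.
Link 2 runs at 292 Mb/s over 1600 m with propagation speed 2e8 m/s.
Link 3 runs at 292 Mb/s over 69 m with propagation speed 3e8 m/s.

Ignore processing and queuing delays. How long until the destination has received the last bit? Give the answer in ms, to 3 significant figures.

0.357 ms

Transmission delay per hop = L/R = 33976/292000000 = 0.116356 ms; 3 hops → 0.349068 ms.
Propagation delays (d/s per hop): 0.00014, 0.008, 0.00023 ms; sum = 0.00837 ms.
End-to-end = 0.357 ms.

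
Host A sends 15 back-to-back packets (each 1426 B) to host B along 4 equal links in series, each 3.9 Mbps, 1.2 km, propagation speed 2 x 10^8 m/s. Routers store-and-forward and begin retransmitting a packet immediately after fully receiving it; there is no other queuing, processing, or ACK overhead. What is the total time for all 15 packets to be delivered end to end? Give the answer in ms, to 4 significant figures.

Per-hop transmission t_tx = L/R = 11408/3900000 = 2.92513 ms.
Per-hop propagation t_prop = 1200/200000000 = 0.006 ms.
Pipeline fill: first packet needs 4·t_tx to clear all hops; remaining 14 packets each add one t_tx.
Total = (4+15-1)·t_tx + 4·t_prop = 18·2.92513 + 4·0.006 = 52.68 ms.

52.68 ms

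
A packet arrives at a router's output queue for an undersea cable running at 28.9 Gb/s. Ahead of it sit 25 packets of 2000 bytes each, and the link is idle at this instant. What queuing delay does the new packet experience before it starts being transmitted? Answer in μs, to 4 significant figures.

13.84 μs

Each queued packet: L/R = 16000/28900000000 = 0.553633 μs.
25 queued → 13.8408 μs.
Queuing delay = 13.84 μs.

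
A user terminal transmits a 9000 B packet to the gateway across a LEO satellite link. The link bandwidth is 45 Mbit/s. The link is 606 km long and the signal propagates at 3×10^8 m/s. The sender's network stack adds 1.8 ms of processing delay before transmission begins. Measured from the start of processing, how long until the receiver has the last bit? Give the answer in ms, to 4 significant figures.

L = 9000 × 8 = 72000 bits.
Transmission delay = L/R = 72000 / 45000000 = 1.6 ms.
Propagation delay = d/s = 606000 m / 300000000 m/s = 2.02 ms.
Plus processing delay 1.8 ms = 1.8 ms.
Total = 5.420 ms.

5.420 ms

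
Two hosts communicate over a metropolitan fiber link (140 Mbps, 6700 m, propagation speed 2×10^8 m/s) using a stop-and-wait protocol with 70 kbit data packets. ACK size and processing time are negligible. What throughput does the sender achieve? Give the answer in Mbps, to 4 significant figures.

t_tx = L/R = 70000/140000000 = 0.0005 s.
t_prop = 6700/200000000 = 3.35e-05 s; RTT = 6.7e-05 s.
Cycle = t_tx + RTT = 0.000567 s.
Throughput = L / cycle = 70000 / 0.000567 = 123.5 Mbps.

123.5 Mbps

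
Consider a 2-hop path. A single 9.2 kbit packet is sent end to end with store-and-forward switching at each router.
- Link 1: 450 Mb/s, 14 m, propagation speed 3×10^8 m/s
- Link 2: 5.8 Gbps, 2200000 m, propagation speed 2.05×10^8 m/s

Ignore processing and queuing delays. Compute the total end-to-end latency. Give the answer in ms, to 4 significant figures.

10.75 ms

L = 9200 bits.
Transmission delays (L/R per hop): 0.0204444, 0.00158621 ms; sum = 0.0220307 ms.
Propagation delays (d/s per hop): 4.66667e-05, 10.7317 ms; sum = 10.7318 ms.
End-to-end = 10.75 ms.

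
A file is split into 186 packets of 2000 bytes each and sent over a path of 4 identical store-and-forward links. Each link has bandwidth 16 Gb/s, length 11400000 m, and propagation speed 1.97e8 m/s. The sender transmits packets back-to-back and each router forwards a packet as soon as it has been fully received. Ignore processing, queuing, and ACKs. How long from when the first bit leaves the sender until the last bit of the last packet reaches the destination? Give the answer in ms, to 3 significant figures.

Per-hop transmission t_tx = L/R = 16000/16000000000 = 0.001 ms.
Per-hop propagation t_prop = 11400000/197000000 = 57.868 ms.
Pipeline fill: first packet needs 4·t_tx to clear all hops; remaining 185 packets each add one t_tx.
Total = (4+186-1)·t_tx + 4·t_prop = 189·0.001 + 4·57.868 = 232 ms.

232 ms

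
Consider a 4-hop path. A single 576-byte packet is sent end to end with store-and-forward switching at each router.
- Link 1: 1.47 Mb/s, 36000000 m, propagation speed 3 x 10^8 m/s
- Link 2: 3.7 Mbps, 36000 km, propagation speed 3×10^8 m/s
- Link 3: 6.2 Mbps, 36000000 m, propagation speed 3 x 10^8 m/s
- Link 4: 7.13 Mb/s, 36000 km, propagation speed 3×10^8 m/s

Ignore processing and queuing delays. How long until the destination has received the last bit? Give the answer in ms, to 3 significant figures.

486 ms

L = 576 × 8 = 4608 bits.
Transmission delays (L/R per hop): 3.13469, 1.24541, 0.743226, 0.646283 ms; sum = 5.76961 ms.
Propagation delays (d/s per hop): 120, 120, 120, 120 ms; sum = 480 ms.
End-to-end = 486 ms.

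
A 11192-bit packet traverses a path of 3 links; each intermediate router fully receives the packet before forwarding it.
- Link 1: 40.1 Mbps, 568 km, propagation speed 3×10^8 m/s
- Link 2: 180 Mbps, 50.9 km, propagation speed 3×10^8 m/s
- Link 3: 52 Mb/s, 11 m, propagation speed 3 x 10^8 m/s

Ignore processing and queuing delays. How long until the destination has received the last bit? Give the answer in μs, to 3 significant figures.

2620 μs

Transmission delays (L/R per hop): 279.102, 62.1778, 215.231 μs; sum = 556.511 μs.
Propagation delays (d/s per hop): 1893.33, 169.667, 0.0366667 μs; sum = 2063.04 μs.
End-to-end = 2620 μs.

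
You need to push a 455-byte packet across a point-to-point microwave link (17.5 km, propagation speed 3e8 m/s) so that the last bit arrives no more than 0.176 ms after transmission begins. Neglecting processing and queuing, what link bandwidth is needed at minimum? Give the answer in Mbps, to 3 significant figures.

L = 3640 bits.
Propagation delay = 17500 / 300000000 = 0.0583333 ms.
Transmission budget = 0.176 − 0.0583333 = 0.117667 ms.
R ≥ L / t_tx = 3640 bits / 0.000117667 s = 30.9 Mbps.

30.9 Mbps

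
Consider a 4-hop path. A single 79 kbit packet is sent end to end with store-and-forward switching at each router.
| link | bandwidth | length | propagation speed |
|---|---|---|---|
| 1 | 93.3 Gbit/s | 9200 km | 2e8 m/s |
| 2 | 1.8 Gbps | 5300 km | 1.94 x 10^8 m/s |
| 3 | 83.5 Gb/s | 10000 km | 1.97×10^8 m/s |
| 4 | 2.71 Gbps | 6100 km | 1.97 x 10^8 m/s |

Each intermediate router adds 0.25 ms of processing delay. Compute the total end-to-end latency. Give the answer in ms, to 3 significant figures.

L = 79000 bits.
Transmission delays (L/R per hop): 0.000846731, 0.0438889, 0.000946108, 0.0291513 ms; sum = 0.074833 ms.
Propagation delays (d/s per hop): 46, 27.3196, 50.7614, 30.9645 ms; sum = 155.045 ms.
Processing at 3 router(s): 3 × 0.25 ms = 0.75 ms.
End-to-end = 156 ms.

156 ms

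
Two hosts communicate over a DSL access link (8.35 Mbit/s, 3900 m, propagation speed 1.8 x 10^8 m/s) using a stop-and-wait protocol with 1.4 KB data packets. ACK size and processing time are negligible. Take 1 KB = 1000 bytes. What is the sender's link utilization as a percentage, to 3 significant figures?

t_tx = L/R = 11200/8350000 = 0.00134132 s.
t_prop = 3900/180000000 = 2.16667e-05 s; RTT = 4.33333e-05 s.
Cycle = t_tx + RTT = 0.00138465 s.
Utilization = t_tx / cycle = 0.00134132/0.00138465 = 96.9 %.

96.9 %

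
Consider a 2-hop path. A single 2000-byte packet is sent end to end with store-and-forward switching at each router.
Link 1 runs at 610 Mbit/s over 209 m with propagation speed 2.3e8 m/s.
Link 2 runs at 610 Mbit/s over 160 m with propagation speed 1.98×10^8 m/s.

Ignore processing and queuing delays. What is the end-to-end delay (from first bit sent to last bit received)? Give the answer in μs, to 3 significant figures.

54.2 μs

L = 2000 × 8 = 16000 bits.
Transmission delay per hop = L/R = 16000/610000000 = 26.2295 μs; 2 hops → 52.459 μs.
Propagation delays (d/s per hop): 0.908696, 0.808081 μs; sum = 1.71678 μs.
End-to-end = 54.2 μs.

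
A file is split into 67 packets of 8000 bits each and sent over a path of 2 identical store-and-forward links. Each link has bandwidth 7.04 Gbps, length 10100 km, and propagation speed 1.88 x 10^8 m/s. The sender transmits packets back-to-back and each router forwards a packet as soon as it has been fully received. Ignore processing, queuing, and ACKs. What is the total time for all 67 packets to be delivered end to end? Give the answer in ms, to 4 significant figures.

107.5 ms

Per-hop transmission t_tx = L/R = 8000/7040000000 = 0.00113636 ms.
Per-hop propagation t_prop = 10100000/188000000 = 53.7234 ms.
Pipeline fill: first packet needs 2·t_tx to clear all hops; remaining 66 packets each add one t_tx.
Total = (2+67-1)·t_tx + 2·t_prop = 68·0.00113636 + 2·53.7234 = 107.5 ms.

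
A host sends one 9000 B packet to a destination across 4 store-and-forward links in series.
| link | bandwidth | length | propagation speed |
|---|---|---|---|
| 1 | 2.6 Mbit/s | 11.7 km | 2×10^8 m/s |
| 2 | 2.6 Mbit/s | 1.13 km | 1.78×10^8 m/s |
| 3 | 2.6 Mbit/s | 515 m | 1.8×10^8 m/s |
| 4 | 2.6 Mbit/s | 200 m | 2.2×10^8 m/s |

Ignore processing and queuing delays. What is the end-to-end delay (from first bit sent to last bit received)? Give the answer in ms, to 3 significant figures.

L = 9000 × 8 = 72000 bits.
Transmission delay per hop = L/R = 72000/2600000 = 27.6923 ms; 4 hops → 110.769 ms.
Propagation delays (d/s per hop): 0.0585, 0.00634831, 0.00286111, 0.000909091 ms; sum = 0.0686185 ms.
End-to-end = 111 ms.

111 ms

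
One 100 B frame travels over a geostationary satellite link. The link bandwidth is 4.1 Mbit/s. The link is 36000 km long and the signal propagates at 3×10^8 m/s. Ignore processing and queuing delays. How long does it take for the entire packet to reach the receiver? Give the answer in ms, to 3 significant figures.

L = 100 × 8 = 800 bits.
Transmission delay = L/R = 800 / 4.1e+06 = 0.195122 ms.
Propagation delay = d/s = 36000000 m / 300000000 m/s = 120 ms.
Total = 120 ms.

120 ms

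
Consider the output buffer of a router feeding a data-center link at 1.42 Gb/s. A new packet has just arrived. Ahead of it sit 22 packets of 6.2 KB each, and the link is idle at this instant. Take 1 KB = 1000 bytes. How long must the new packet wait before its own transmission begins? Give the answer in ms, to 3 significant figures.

Each queued packet: L/R = 49600/1420000000 = 0.0349296 ms.
22 queued → 0.768451 ms.
Queuing delay = 0.768 ms.

0.768 ms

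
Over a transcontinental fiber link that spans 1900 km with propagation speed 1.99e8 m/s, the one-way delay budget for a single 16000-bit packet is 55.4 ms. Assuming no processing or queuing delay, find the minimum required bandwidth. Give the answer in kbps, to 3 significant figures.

349 kbps

Propagation delay = 1900000 / 199000000 = 9.54774 ms.
Transmission budget = 55.4 − 9.54774 = 45.8523 ms.
R ≥ L / t_tx = 16000 bits / 0.0458523 s = 349 kbps.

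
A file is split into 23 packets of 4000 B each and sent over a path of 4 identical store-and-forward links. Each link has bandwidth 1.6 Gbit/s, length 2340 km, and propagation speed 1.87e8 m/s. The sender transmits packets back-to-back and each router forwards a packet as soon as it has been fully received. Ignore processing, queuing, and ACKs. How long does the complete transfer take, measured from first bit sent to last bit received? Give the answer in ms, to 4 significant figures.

50.57 ms

Per-hop transmission t_tx = L/R = 32000/1600000000 = 0.02 ms.
Per-hop propagation t_prop = 2340000/187000000 = 12.5134 ms.
Pipeline fill: first packet needs 4·t_tx to clear all hops; remaining 22 packets each add one t_tx.
Total = (4+23-1)·t_tx + 4·t_prop = 26·0.02 + 4·12.5134 = 50.57 ms.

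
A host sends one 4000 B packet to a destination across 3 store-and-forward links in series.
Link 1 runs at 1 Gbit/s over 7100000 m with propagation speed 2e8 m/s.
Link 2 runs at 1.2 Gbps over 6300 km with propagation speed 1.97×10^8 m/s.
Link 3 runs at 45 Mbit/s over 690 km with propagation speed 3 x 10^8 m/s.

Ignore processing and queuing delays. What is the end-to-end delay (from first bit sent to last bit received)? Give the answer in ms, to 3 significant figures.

L = 4000 × 8 = 32000 bits.
Transmission delays (L/R per hop): 0.032, 0.0266667, 0.711111 ms; sum = 0.769778 ms.
Propagation delays (d/s per hop): 35.5, 31.9797, 2.3 ms; sum = 69.7797 ms.
End-to-end = 70.5 ms.

70.5 ms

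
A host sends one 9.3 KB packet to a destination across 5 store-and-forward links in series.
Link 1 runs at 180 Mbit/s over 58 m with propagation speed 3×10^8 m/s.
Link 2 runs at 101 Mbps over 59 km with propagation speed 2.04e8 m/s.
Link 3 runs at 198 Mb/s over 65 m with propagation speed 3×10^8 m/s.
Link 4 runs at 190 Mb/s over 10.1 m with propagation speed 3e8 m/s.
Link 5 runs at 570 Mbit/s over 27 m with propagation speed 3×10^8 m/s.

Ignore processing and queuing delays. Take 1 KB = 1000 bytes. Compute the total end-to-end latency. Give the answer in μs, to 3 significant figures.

2340 μs

L = 74400 bits.
Transmission delays (L/R per hop): 413.333, 736.634, 375.758, 391.579, 130.526 μs; sum = 2047.83 μs.
Propagation delays (d/s per hop): 0.193333, 289.216, 0.216667, 0.0336667, 0.09 μs; sum = 289.749 μs.
End-to-end = 2340 μs.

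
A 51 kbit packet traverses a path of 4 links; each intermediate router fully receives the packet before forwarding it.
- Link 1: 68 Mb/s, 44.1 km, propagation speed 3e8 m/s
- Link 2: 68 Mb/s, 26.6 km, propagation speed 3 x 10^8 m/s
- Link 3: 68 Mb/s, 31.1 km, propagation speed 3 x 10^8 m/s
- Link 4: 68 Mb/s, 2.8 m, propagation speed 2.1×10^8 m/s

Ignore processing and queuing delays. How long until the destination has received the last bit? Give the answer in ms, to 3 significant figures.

3.34 ms

L = 51000 bits.
Transmission delay per hop = L/R = 51000/68000000 = 0.75 ms; 4 hops → 3 ms.
Propagation delays (d/s per hop): 0.147, 0.0886667, 0.103667, 1.33333e-05 ms; sum = 0.339347 ms.
End-to-end = 3.34 ms.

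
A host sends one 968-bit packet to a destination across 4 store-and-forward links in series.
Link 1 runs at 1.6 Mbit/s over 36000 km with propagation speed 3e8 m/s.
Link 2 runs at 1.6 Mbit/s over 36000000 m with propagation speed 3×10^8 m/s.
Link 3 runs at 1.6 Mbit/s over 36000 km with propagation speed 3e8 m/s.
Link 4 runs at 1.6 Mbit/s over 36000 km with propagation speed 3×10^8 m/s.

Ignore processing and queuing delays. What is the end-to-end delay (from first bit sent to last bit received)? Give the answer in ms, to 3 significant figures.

482 ms

Transmission delay per hop = L/R = 968/1600000 = 0.605 ms; 4 hops → 2.42 ms.
Propagation delays (d/s per hop): 120, 120, 120, 120 ms; sum = 480 ms.
End-to-end = 482 ms.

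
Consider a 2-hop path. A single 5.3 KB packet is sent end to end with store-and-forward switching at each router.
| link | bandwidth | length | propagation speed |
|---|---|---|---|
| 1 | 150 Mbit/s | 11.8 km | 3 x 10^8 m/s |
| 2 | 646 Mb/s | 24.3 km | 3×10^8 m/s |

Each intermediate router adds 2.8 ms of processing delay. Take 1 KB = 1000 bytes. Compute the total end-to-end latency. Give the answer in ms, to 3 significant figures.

L = 42400 bits.
Transmission delays (L/R per hop): 0.282667, 0.0656347 ms; sum = 0.348301 ms.
Propagation delays (d/s per hop): 0.0393333, 0.081 ms; sum = 0.120333 ms.
Processing at 1 router(s): 1 × 2.8 ms = 2.8 ms.
End-to-end = 3.27 ms.

3.27 ms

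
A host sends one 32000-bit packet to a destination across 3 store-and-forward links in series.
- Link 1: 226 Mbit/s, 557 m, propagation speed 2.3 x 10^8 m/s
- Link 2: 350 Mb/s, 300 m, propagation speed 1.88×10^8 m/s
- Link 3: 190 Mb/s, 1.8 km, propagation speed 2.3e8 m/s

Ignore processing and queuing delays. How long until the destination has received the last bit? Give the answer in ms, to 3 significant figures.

0.413 ms

Transmission delays (L/R per hop): 0.141593, 0.0914286, 0.168421 ms; sum = 0.401443 ms.
Propagation delays (d/s per hop): 0.00242174, 0.00159574, 0.00782609 ms; sum = 0.0118436 ms.
End-to-end = 0.413 ms.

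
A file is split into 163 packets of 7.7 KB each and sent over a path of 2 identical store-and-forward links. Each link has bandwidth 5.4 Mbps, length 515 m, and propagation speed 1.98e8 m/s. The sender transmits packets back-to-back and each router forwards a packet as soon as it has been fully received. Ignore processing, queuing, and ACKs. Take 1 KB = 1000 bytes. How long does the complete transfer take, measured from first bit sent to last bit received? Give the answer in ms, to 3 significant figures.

Per-hop transmission t_tx = L/R = 61600/5400000 = 11.4074 ms.
Per-hop propagation t_prop = 515/198000000 = 0.00260101 ms.
Pipeline fill: first packet needs 2·t_tx to clear all hops; remaining 162 packets each add one t_tx.
Total = (2+163-1)·t_tx + 2·t_prop = 164·11.4074 + 2·0.00260101 = 1870 ms.

1870 ms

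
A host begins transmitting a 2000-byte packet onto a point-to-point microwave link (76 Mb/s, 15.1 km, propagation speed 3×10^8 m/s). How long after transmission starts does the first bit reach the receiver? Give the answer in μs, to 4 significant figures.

First bit experiences only propagation delay: d/s = 15100/300000000 = 50.33 μs.

50.33 μs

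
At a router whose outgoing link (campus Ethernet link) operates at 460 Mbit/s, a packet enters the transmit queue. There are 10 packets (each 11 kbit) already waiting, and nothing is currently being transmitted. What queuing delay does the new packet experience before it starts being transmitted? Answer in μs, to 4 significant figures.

239.1 μs

Each queued packet: L/R = 11000/460000000 = 23.913 μs.
10 queued → 239.13 μs.
Queuing delay = 239.1 μs.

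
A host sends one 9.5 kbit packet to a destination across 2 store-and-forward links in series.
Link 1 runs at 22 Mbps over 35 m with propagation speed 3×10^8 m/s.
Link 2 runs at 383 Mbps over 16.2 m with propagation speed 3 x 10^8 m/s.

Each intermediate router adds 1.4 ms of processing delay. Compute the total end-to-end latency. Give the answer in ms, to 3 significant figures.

1.86 ms

L = 9500 bits.
Transmission delays (L/R per hop): 0.431818, 0.0248042 ms; sum = 0.456622 ms.
Propagation delays (d/s per hop): 0.000116667, 5.4e-05 ms; sum = 0.000170667 ms.
Processing at 1 router(s): 1 × 1.4 ms = 1.4 ms.
End-to-end = 1.86 ms.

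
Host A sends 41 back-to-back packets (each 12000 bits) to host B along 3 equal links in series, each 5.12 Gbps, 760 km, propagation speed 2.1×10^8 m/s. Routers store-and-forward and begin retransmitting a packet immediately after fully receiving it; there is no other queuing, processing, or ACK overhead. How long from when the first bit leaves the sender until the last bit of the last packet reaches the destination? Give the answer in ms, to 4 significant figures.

Per-hop transmission t_tx = L/R = 12000/5120000000 = 0.00234375 ms.
Per-hop propagation t_prop = 760000/210000000 = 3.61905 ms.
Pipeline fill: first packet needs 3·t_tx to clear all hops; remaining 40 packets each add one t_tx.
Total = (3+41-1)·t_tx + 3·t_prop = 43·0.00234375 + 3·3.61905 = 10.96 ms.

10.96 ms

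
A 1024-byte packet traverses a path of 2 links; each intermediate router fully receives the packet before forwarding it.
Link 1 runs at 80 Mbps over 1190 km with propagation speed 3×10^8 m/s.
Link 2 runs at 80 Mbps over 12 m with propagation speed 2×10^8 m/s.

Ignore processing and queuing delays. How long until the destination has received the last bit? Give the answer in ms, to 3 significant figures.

4.17 ms

L = 1024 × 8 = 8192 bits.
Transmission delay per hop = L/R = 8192/80000000 = 0.1024 ms; 2 hops → 0.2048 ms.
Propagation delays (d/s per hop): 3.96667, 6e-05 ms; sum = 3.96673 ms.
End-to-end = 4.17 ms.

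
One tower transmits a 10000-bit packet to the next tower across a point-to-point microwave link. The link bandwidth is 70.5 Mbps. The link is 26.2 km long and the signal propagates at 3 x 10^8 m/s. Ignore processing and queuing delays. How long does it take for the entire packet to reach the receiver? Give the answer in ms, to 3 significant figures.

Transmission delay = L/R = 10000 / 70500000 = 0.141844 ms.
Propagation delay = d/s = 26200 m / 300000000 m/s = 0.0873333 ms.
Total = 0.229 ms.

0.229 ms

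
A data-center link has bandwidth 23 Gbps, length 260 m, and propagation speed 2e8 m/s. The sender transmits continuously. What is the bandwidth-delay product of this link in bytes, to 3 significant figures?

Propagation delay = 260 / 200000000 = 1.3e-06 s.
BDP = R × t_prop = 23000000000 × 1.3e-06 = 29900 bits.
In bytes: 29900/8 = 3740 bytes.

3740 bytes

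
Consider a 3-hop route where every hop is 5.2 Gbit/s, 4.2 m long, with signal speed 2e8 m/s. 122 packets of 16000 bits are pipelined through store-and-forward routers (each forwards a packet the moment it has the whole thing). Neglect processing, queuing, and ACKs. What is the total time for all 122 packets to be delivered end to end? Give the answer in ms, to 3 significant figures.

0.382 ms

Per-hop transmission t_tx = L/R = 16000/5200000000 = 0.00307692 ms.
Per-hop propagation t_prop = 4.2/200000000 = 2.1e-05 ms.
Pipeline fill: first packet needs 3·t_tx to clear all hops; remaining 121 packets each add one t_tx.
Total = (3+122-1)·t_tx + 3·t_prop = 124·0.00307692 + 3·2.1e-05 = 0.382 ms.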